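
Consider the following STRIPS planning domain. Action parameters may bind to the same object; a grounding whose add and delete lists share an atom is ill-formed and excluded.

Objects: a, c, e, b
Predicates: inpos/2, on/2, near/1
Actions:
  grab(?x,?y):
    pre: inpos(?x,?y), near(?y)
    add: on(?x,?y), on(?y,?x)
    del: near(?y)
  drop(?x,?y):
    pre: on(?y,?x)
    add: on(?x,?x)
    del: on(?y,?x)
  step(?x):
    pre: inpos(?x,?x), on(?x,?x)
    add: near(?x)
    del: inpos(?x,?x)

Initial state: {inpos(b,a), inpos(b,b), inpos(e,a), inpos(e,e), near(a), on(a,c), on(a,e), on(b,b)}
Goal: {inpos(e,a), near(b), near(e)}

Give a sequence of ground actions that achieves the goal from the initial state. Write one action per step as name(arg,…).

1. drop(e,a)  →  {inpos(b,a), inpos(b,b), inpos(e,a), inpos(e,e), near(a), on(a,c), on(b,b), on(e,e)}
2. step(e)  →  {inpos(b,a), inpos(b,b), inpos(e,a), near(a), near(e), on(a,c), on(b,b), on(e,e)}
3. step(b)  →  {inpos(b,a), inpos(e,a), near(a), near(b), near(e), on(a,c), on(b,b), on(e,e)}

drop(e,a); step(e); step(b)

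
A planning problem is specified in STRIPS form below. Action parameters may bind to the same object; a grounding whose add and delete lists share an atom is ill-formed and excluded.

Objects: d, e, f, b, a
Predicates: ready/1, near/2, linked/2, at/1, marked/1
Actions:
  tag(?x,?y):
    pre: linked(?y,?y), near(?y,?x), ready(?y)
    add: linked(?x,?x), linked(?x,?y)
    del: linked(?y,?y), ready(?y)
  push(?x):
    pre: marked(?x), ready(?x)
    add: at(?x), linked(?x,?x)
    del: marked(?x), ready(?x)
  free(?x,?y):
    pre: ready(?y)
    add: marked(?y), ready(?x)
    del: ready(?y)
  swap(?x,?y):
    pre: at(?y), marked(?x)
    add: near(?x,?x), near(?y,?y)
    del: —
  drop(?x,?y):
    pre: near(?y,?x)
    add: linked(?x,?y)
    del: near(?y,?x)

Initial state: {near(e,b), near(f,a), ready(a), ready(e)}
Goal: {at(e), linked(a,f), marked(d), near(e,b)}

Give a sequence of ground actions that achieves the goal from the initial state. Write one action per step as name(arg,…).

free(d,e); free(e,d); push(e); drop(a,f)

1. free(d,e)  →  {marked(e), near(e,b), near(f,a), ready(a), ready(d)}
2. free(e,d)  →  {marked(d), marked(e), near(e,b), near(f,a), ready(a), ready(e)}
3. push(e)  →  {at(e), linked(e,e), marked(d), near(e,b), near(f,a), ready(a)}
4. drop(a,f)  →  {at(e), linked(a,f), linked(e,e), marked(d), near(e,b), ready(a)}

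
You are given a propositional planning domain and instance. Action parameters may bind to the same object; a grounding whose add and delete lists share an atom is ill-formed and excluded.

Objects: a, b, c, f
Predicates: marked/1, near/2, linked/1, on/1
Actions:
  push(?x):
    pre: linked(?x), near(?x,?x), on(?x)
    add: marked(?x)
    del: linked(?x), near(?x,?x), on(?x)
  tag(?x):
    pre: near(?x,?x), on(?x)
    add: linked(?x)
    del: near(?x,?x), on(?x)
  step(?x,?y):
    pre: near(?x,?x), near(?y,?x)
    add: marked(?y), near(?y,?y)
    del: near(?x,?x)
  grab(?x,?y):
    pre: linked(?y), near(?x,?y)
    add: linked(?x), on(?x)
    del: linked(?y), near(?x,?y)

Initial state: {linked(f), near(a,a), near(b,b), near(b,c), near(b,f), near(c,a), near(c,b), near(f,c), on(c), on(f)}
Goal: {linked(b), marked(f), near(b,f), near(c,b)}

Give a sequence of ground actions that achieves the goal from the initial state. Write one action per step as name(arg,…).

step(a,c); tag(c); step(b,c); step(c,f); grab(b,c)

1. step(a,c)  →  {linked(f), marked(c), near(b,b), near(b,c), near(b,f), near(c,a), near(c,b), near(c,c), near(f,c), on(c), on(f)}
2. tag(c)  →  {linked(c), linked(f), marked(c), near(b,b), near(b,c), near(b,f), near(c,a), near(c,b), near(f,c), on(f)}
3. step(b,c)  →  {linked(c), linked(f), marked(c), near(b,c), near(b,f), near(c,a), near(c,b), near(c,c), near(f,c), on(f)}
4. step(c,f)  →  {linked(c), linked(f), marked(c), marked(f), near(b,c), near(b,f), near(c,a), near(c,b), near(f,c), near(f,f), on(f)}
5. grab(b,c)  →  {linked(b), linked(f), marked(c), marked(f), near(b,f), near(c,a), near(c,b), near(f,c), near(f,f), on(b), on(f)}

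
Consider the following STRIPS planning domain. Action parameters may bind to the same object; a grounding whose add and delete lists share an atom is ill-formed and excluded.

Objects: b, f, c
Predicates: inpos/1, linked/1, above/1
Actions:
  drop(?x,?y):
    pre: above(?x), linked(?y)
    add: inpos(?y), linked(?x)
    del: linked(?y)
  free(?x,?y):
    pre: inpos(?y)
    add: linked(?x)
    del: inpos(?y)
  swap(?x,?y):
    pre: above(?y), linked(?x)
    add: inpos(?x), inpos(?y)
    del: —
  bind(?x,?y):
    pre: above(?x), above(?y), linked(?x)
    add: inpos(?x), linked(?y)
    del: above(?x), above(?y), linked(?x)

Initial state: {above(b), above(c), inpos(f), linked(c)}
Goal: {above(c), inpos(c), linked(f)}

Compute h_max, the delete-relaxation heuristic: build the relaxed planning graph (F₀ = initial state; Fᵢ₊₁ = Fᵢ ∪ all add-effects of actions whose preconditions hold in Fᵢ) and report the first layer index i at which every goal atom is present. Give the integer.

1

F0 = init (4 atoms)
F1 = F0 ∪ {inpos(b), inpos(c), linked(b), linked(f)}  (8 atoms)
goal ⊆ F1  ⇒  h_max = 1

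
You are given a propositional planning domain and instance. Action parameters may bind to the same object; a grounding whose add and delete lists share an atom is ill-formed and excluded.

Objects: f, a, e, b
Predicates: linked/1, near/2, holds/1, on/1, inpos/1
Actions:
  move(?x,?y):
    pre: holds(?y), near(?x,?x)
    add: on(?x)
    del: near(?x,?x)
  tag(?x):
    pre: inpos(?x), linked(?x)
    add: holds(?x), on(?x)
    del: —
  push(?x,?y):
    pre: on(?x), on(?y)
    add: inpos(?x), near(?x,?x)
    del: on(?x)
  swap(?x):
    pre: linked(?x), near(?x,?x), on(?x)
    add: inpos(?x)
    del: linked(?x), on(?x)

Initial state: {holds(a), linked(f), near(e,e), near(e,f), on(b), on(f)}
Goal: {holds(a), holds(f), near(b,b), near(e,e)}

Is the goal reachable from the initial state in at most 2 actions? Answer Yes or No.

No

1. push(f,f)  →  {holds(a), inpos(f), linked(f), near(e,e), near(e,f), near(f,f), on(b)}
2. tag(f)  →  {holds(a), holds(f), inpos(f), linked(f), near(e,e), near(e,f), near(f,f), on(b), on(f)}
3. push(b,f)  →  {holds(a), holds(f), inpos(b), inpos(f), linked(f), near(b,b), near(e,e), near(e,f), near(f,f), on(f)}
optimal plan length = 3; 3 > 2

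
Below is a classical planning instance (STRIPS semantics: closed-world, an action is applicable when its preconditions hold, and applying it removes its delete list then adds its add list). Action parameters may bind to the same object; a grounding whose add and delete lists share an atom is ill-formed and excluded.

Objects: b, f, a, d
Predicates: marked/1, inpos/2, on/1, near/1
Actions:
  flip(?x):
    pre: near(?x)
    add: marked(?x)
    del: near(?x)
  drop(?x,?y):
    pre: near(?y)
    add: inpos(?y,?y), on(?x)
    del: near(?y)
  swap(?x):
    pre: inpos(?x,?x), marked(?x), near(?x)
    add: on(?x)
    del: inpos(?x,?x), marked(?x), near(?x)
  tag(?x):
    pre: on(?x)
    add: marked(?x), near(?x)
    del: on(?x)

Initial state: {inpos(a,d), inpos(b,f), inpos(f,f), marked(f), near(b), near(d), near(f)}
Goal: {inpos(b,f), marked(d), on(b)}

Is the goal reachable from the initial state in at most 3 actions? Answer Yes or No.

1. flip(d)  →  {inpos(a,d), inpos(b,f), inpos(f,f), marked(d), marked(f), near(b), near(f)}
2. drop(b,b)  →  {inpos(a,d), inpos(b,b), inpos(b,f), inpos(f,f), marked(d), marked(f), near(f), on(b)}
optimal plan length = 2; 2 ≤ 3

Yes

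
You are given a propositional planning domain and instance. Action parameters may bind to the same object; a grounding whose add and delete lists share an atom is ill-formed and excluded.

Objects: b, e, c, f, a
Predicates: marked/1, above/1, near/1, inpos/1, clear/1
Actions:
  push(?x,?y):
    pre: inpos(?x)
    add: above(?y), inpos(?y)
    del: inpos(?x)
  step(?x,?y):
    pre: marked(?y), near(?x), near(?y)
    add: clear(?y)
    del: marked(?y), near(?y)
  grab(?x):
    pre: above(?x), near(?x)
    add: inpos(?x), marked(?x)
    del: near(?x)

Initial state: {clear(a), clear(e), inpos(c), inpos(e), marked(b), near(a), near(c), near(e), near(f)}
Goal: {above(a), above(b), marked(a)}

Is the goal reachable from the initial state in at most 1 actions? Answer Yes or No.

No

1. push(e,b)  →  {above(b), clear(a), clear(e), inpos(b), inpos(c), marked(b), near(a), near(c), near(e), near(f)}
2. push(b,a)  →  {above(a), above(b), clear(a), clear(e), inpos(a), inpos(c), marked(b), near(a), near(c), near(e), near(f)}
3. grab(a)  →  {above(a), above(b), clear(a), clear(e), inpos(a), inpos(c), marked(a), marked(b), near(c), near(e), near(f)}
optimal plan length = 3; 3 > 1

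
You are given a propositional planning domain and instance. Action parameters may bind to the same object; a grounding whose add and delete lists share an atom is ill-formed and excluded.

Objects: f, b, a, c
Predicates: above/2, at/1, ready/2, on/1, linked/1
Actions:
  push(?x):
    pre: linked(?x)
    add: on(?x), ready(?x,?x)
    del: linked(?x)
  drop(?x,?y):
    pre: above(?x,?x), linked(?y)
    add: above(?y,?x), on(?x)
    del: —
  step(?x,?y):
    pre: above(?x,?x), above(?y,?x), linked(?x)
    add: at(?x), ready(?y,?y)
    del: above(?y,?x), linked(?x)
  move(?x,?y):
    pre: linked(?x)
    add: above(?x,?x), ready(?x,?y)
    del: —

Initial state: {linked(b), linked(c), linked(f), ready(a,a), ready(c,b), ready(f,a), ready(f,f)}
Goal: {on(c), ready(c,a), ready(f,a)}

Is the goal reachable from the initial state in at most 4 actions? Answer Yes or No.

Yes

1. move(c,a)  →  {above(c,c), linked(b), linked(c), linked(f), ready(a,a), ready(c,a), ready(c,b), ready(f,a), ready(f,f)}
2. push(c)  →  {above(c,c), linked(b), linked(f), on(c), ready(a,a), ready(c,a), ready(c,b), ready(c,c), ready(f,a), ready(f,f)}
optimal plan length = 2; 2 ≤ 4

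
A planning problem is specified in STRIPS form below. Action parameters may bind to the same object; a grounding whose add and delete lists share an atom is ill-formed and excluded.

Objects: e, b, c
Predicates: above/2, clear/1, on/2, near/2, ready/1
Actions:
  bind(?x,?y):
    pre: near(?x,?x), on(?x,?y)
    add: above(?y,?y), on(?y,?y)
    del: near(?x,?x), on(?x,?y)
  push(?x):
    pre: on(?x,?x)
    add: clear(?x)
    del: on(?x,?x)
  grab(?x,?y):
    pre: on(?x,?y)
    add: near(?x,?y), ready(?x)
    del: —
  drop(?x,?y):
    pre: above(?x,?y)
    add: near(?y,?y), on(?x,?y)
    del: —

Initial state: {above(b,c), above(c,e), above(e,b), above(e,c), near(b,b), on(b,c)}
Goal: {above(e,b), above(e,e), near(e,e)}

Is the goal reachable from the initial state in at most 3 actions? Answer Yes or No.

1. drop(e,c)  →  {above(b,c), above(c,e), above(e,b), above(e,c), near(b,b), near(c,c), on(b,c), on(e,c)}
2. drop(c,e)  →  {above(b,c), above(c,e), above(e,b), above(e,c), near(b,b), near(c,c), near(e,e), on(b,c), on(c,e), on(e,c)}
3. bind(c,e)  →  {above(b,c), above(c,e), above(e,b), above(e,c), above(e,e), near(b,b), near(e,e), on(b,c), on(e,c), on(e,e)}
optimal plan length = 3; 3 ≤ 3

Yes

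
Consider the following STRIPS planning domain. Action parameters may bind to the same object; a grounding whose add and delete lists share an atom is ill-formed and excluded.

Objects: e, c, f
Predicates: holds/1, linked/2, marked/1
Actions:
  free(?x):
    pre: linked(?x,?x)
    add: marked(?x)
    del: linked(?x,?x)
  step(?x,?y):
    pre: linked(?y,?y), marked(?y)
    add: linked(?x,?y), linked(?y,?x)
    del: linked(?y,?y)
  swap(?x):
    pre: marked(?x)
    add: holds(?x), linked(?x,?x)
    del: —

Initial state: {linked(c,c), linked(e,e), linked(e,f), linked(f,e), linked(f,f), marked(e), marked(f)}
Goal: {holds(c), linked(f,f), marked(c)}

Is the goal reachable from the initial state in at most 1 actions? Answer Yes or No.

1. free(c)  →  {linked(e,e), linked(e,f), linked(f,e), linked(f,f), marked(c), marked(e), marked(f)}
2. swap(c)  →  {holds(c), linked(c,c), linked(e,e), linked(e,f), linked(f,e), linked(f,f), marked(c), marked(e), marked(f)}
optimal plan length = 2; 2 > 1

No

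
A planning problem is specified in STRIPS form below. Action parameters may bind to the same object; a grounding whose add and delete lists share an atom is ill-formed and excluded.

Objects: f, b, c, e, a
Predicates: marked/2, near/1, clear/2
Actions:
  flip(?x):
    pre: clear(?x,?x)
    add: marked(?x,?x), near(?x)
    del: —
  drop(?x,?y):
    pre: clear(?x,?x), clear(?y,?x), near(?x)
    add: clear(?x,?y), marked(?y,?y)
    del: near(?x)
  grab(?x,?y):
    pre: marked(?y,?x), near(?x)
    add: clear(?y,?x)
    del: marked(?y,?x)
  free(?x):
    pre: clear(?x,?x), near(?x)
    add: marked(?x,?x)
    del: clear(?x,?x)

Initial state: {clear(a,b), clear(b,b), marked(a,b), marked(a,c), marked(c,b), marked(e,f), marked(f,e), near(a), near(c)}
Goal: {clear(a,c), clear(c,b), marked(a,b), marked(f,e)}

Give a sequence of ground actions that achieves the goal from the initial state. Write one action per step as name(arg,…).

1. flip(b)  →  {clear(a,b), clear(b,b), marked(a,b), marked(a,c), marked(b,b), marked(c,b), marked(e,f), marked(f,e), near(a), near(b), near(c)}
2. grab(b,c)  →  {clear(a,b), clear(b,b), clear(c,b), marked(a,b), marked(a,c), marked(b,b), marked(e,f), marked(f,e), near(a), near(b), near(c)}
3. grab(c,a)  →  {clear(a,b), clear(a,c), clear(b,b), clear(c,b), marked(a,b), marked(b,b), marked(e,f), marked(f,e), near(a), near(b), near(c)}

flip(b); grab(b,c); grab(c,a)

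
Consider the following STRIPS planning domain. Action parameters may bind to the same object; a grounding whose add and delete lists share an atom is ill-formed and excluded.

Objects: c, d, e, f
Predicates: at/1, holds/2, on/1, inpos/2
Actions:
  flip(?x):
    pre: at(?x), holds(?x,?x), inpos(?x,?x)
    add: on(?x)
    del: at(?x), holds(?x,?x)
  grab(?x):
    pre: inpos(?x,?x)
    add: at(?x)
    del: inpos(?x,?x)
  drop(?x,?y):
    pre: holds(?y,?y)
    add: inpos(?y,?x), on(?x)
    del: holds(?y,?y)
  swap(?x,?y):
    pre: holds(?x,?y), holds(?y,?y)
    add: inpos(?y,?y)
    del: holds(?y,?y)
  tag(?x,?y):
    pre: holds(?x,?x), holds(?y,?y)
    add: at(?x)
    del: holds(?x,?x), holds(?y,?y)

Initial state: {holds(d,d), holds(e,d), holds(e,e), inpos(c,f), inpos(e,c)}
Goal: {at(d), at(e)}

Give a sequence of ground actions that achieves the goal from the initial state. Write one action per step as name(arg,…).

tag(d,d); tag(e,e)

1. tag(d,d)  →  {at(d), holds(e,d), holds(e,e), inpos(c,f), inpos(e,c)}
2. tag(e,e)  →  {at(d), at(e), holds(e,d), inpos(c,f), inpos(e,c)}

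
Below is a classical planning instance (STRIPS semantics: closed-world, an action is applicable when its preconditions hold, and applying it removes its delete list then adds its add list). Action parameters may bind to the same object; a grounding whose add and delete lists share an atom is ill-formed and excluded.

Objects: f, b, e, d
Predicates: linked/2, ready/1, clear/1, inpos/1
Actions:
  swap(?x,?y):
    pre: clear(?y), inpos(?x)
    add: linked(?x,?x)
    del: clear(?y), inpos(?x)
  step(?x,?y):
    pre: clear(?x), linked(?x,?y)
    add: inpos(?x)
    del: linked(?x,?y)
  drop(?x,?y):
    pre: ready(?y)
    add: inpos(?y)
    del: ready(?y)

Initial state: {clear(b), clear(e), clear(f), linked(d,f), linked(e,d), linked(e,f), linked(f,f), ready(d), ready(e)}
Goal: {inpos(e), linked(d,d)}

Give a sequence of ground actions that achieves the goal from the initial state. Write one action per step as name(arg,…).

step(e,f); drop(f,d); swap(d,f)

1. step(e,f)  →  {clear(b), clear(e), clear(f), inpos(e), linked(d,f), linked(e,d), linked(f,f), ready(d), ready(e)}
2. drop(f,d)  →  {clear(b), clear(e), clear(f), inpos(d), inpos(e), linked(d,f), linked(e,d), linked(f,f), ready(e)}
3. swap(d,f)  →  {clear(b), clear(e), inpos(e), linked(d,d), linked(d,f), linked(e,d), linked(f,f), ready(e)}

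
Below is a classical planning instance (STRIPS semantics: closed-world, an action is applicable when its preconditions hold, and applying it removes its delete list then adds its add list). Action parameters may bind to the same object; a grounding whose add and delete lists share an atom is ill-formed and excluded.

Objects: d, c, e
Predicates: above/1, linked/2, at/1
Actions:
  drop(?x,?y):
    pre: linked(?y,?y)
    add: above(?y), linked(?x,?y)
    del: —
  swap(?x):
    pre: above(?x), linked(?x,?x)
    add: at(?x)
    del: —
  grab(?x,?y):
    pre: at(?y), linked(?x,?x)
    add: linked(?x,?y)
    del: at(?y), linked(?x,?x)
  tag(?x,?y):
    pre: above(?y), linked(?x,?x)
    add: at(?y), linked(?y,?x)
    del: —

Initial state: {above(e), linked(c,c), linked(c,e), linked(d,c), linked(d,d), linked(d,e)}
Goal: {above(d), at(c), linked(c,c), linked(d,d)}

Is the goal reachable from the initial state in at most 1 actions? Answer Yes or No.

1. drop(d,d)  →  {above(d), above(e), linked(c,c), linked(c,e), linked(d,c), linked(d,d), linked(d,e)}
2. drop(d,c)  →  {above(c), above(d), above(e), linked(c,c), linked(c,e), linked(d,c), linked(d,d), linked(d,e)}
3. swap(c)  →  {above(c), above(d), above(e), at(c), linked(c,c), linked(c,e), linked(d,c), linked(d,d), linked(d,e)}
optimal plan length = 3; 3 > 1

No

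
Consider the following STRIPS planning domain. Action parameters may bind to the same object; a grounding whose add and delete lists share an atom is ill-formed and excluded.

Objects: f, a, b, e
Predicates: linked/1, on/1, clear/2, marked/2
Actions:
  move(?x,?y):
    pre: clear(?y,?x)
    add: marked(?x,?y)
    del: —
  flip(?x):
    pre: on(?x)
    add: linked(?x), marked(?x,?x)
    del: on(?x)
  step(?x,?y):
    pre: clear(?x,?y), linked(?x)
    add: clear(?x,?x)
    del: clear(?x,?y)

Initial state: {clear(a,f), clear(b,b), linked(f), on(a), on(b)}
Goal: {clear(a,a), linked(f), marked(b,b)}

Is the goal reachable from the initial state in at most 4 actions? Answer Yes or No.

1. move(b,b)  →  {clear(a,f), clear(b,b), linked(f), marked(b,b), on(a), on(b)}
2. flip(a)  →  {clear(a,f), clear(b,b), linked(a), linked(f), marked(a,a), marked(b,b), on(b)}
3. step(a,f)  →  {clear(a,a), clear(b,b), linked(a), linked(f), marked(a,a), marked(b,b), on(b)}
optimal plan length = 3; 3 ≤ 4

Yes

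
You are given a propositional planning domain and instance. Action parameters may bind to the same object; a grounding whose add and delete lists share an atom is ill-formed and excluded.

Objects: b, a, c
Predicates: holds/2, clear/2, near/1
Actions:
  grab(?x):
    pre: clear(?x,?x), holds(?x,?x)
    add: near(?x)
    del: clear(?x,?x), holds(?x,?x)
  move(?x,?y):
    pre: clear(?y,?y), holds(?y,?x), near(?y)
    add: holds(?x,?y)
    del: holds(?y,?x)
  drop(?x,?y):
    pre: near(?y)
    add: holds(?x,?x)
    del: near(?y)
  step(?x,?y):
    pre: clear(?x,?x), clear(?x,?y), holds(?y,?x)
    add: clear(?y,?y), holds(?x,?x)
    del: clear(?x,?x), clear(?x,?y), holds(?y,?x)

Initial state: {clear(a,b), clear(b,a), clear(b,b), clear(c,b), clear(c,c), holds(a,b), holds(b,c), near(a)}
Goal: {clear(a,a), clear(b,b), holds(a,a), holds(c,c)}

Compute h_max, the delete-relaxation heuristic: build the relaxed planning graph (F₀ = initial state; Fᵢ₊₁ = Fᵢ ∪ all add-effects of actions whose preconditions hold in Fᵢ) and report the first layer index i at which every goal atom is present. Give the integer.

F0 = init (8 atoms)
F1 = F0 ∪ {clear(a,a), holds(a,a), holds(b,b), holds(c,c)}  (12 atoms)
goal ⊆ F1  ⇒  h_max = 1

1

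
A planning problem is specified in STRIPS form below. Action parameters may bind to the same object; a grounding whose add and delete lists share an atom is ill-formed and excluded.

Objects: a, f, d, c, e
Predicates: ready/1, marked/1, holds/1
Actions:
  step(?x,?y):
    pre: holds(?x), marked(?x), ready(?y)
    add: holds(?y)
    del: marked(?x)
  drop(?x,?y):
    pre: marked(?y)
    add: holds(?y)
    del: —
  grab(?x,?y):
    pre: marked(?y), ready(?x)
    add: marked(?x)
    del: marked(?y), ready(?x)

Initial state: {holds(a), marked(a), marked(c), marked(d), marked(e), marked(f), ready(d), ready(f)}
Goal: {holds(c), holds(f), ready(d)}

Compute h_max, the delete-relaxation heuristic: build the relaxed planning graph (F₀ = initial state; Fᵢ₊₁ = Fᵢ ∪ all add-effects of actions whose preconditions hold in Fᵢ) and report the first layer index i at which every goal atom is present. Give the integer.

1

F0 = init (8 atoms)
F1 = F0 ∪ {holds(c), holds(d), holds(e), holds(f)}  (12 atoms)
goal ⊆ F1  ⇒  h_max = 1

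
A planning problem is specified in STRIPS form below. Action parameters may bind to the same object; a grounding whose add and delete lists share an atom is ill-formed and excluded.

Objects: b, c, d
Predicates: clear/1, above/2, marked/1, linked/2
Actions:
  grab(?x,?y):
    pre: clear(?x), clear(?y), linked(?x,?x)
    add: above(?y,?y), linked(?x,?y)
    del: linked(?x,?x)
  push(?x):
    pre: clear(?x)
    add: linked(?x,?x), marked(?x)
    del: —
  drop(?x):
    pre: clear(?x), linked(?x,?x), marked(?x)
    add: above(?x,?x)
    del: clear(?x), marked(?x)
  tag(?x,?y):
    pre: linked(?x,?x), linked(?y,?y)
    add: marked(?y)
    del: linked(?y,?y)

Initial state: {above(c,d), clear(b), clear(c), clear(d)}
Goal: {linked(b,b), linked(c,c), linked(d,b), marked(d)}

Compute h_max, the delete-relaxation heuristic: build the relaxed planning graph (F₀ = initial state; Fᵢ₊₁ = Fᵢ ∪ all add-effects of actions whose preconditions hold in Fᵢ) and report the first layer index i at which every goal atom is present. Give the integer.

F0 = init (4 atoms)
F1 = F0 ∪ {linked(b,b), linked(c,c), linked(d,d), marked(b), marked(c), marked(d)}  (10 atoms)
F2 = F1 ∪ {above(b,b), above(c,c), above(d,d), linked(b,c), linked(b,d), linked(c,b), linked(c,d), linked(d,b), linked(d,c)}  (19 atoms)
goal ⊆ F2  ⇒  h_max = 2

2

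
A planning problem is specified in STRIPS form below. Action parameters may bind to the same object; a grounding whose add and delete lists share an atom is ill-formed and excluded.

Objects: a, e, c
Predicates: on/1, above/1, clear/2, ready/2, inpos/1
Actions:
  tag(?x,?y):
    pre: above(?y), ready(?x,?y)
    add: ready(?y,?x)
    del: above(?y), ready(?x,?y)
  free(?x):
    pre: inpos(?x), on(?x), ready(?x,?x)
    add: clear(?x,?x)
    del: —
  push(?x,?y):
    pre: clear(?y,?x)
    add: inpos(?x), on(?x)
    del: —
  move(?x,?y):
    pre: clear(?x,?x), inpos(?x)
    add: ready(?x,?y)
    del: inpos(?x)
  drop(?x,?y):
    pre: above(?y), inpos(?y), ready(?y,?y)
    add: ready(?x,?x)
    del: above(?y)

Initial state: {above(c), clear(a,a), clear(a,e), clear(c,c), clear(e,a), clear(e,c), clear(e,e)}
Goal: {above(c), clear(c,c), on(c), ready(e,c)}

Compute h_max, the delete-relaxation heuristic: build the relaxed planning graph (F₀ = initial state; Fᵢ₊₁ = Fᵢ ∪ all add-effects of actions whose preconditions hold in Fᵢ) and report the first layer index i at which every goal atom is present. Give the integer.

F0 = init (7 atoms)
F1 = F0 ∪ {inpos(a), inpos(c), inpos(e), on(a), on(c), on(e)}  (13 atoms)
F2 = F1 ∪ {ready(a,a), ready(a,c), ready(a,e), ready(c,a), ready(c,c), ready(c,e), ready(e,a), ready(e,c), ready(e,e)}  (22 atoms)
goal ⊆ F2  ⇒  h_max = 2

2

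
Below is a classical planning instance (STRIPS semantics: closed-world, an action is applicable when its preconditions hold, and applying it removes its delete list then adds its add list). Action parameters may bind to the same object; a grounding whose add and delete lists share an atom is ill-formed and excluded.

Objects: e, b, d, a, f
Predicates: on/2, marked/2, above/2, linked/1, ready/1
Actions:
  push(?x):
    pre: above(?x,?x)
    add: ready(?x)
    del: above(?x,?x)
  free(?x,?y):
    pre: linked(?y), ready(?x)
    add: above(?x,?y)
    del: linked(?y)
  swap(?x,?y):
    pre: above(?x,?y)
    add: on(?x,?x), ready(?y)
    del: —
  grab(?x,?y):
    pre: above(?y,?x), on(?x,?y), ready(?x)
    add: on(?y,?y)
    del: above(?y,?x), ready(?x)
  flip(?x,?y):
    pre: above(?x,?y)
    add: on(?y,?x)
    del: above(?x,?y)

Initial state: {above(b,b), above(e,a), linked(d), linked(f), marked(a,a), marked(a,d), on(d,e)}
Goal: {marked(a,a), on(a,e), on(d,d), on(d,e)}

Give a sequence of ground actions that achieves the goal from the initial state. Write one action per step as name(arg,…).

1. push(b)  →  {above(e,a), linked(d), linked(f), marked(a,a), marked(a,d), on(d,e), ready(b)}
2. free(b,d)  →  {above(b,d), above(e,a), linked(f), marked(a,a), marked(a,d), on(d,e), ready(b)}
3. swap(b,d)  →  {above(b,d), above(e,a), linked(f), marked(a,a), marked(a,d), on(b,b), on(d,e), ready(b), ready(d)}
4. free(d,f)  →  {above(b,d), above(d,f), above(e,a), marked(a,a), marked(a,d), on(b,b), on(d,e), ready(b), ready(d)}
5. swap(d,f)  →  {above(b,d), above(d,f), above(e,a), marked(a,a), marked(a,d), on(b,b), on(d,d), on(d,e), ready(b), ready(d), ready(f)}
6. flip(e,a)  →  {above(b,d), above(d,f), marked(a,a), marked(a,d), on(a,e), on(b,b), on(d,d), on(d,e), ready(b), ready(d), ready(f)}

push(b); free(b,d); swap(b,d); free(d,f); swap(d,f); flip(e,a)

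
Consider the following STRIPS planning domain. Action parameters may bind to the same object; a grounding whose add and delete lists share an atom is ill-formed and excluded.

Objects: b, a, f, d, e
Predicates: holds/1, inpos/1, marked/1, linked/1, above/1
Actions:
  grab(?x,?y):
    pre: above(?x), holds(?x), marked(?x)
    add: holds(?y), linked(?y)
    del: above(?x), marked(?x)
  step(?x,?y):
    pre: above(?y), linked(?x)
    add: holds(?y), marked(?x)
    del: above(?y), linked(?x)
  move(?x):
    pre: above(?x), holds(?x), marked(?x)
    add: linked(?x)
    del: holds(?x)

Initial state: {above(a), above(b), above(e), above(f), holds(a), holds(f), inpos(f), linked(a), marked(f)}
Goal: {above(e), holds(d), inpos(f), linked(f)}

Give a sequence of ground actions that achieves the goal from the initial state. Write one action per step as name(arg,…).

grab(f,f); step(a,b); grab(a,d)

1. grab(f,f)  →  {above(a), above(b), above(e), holds(a), holds(f), inpos(f), linked(a), linked(f)}
2. step(a,b)  →  {above(a), above(e), holds(a), holds(b), holds(f), inpos(f), linked(f), marked(a)}
3. grab(a,d)  →  {above(e), holds(a), holds(b), holds(d), holds(f), inpos(f), linked(d), linked(f)}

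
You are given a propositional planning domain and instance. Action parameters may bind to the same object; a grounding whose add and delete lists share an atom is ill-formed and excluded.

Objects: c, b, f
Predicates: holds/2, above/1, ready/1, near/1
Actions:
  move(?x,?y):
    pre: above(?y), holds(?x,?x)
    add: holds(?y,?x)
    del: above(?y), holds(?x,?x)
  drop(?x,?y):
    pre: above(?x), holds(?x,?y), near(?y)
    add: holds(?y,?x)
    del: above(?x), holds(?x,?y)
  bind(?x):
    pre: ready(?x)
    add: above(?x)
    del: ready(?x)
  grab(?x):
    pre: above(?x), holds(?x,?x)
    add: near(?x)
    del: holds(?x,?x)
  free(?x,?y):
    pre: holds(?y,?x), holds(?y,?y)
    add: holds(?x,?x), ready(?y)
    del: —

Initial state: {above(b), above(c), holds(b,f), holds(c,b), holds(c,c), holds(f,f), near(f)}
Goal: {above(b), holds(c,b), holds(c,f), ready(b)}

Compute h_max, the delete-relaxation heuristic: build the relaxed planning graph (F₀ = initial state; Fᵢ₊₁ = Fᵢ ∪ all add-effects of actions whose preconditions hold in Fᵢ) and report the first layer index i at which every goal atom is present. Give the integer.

2

F0 = init (7 atoms)
F1 = F0 ∪ {holds(b,b), holds(b,c), holds(c,f), holds(f,b), near(c), ready(c), ready(f)}  (14 atoms)
F2 = F1 ∪ {above(f), holds(f,c), near(b), ready(b)}  (18 atoms)
goal ⊆ F2  ⇒  h_max = 2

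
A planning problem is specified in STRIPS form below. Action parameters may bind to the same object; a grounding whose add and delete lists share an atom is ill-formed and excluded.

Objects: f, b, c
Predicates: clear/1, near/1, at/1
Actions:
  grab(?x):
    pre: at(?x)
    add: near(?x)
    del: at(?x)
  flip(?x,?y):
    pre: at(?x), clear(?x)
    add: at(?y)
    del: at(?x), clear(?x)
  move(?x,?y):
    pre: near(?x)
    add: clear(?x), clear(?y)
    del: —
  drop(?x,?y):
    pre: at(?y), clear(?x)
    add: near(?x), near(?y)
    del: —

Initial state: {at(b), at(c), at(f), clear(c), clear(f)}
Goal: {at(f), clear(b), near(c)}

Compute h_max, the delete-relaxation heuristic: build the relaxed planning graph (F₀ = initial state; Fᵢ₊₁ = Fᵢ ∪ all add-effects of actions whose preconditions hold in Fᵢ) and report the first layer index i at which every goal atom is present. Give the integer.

2

F0 = init (5 atoms)
F1 = F0 ∪ {near(b), near(c), near(f)}  (8 atoms)
F2 = F1 ∪ {clear(b)}  (9 atoms)
goal ⊆ F2  ⇒  h_max = 2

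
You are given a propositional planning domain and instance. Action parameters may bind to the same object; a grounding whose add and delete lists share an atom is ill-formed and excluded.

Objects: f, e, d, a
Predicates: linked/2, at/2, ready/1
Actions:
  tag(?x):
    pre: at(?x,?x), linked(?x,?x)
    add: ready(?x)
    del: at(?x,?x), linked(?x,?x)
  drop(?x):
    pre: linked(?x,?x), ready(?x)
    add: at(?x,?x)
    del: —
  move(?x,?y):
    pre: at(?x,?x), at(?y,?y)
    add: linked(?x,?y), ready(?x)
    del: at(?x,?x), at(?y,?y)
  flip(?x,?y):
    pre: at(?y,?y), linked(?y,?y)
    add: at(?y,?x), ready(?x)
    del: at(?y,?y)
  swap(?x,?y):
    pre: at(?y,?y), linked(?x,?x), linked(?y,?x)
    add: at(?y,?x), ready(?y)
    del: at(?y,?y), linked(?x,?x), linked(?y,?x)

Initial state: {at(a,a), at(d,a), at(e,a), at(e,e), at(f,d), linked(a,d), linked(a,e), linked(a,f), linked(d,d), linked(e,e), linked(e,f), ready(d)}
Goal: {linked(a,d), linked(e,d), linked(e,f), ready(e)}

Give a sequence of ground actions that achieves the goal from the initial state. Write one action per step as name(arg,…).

1. drop(d)  →  {at(a,a), at(d,a), at(d,d), at(e,a), at(e,e), at(f,d), linked(a,d), linked(a,e), linked(a,f), linked(d,d), linked(e,e), linked(e,f), ready(d)}
2. move(e,d)  →  {at(a,a), at(d,a), at(e,a), at(f,d), linked(a,d), linked(a,e), linked(a,f), linked(d,d), linked(e,d), linked(e,e), linked(e,f), ready(d), ready(e)}

drop(d); move(e,d)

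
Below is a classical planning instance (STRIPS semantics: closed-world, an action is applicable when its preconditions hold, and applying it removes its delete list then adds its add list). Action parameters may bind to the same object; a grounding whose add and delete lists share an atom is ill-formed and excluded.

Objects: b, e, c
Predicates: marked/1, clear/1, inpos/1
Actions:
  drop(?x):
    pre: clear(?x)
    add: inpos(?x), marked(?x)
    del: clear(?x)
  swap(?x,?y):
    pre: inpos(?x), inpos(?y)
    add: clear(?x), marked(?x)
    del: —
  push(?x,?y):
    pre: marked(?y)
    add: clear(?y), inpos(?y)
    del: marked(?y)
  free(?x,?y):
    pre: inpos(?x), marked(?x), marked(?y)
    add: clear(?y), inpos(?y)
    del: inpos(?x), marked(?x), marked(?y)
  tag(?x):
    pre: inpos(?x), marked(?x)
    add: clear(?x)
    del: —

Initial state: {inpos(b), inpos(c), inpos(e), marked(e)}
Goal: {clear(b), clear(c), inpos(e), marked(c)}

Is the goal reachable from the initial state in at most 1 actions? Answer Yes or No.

No

1. swap(b,b)  →  {clear(b), inpos(b), inpos(c), inpos(e), marked(b), marked(e)}
2. swap(c,b)  →  {clear(b), clear(c), inpos(b), inpos(c), inpos(e), marked(b), marked(c), marked(e)}
optimal plan length = 2; 2 > 1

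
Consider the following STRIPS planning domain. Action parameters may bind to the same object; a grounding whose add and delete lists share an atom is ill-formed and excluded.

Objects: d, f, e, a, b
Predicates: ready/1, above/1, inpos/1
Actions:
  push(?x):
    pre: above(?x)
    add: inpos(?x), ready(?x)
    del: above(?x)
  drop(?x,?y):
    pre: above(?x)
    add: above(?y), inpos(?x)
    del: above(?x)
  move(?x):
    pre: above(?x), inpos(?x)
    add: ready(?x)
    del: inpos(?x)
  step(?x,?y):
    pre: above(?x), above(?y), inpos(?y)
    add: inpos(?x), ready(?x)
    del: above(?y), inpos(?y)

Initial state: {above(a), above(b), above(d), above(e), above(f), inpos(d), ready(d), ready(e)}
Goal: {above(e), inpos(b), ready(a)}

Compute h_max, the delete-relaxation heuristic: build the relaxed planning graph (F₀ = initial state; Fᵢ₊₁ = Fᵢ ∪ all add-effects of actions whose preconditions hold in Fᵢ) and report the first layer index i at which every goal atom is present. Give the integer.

1

F0 = init (8 atoms)
F1 = F0 ∪ {inpos(a), inpos(b), inpos(e), inpos(f), ready(a), ready(b), ready(f)}  (15 atoms)
goal ⊆ F1  ⇒  h_max = 1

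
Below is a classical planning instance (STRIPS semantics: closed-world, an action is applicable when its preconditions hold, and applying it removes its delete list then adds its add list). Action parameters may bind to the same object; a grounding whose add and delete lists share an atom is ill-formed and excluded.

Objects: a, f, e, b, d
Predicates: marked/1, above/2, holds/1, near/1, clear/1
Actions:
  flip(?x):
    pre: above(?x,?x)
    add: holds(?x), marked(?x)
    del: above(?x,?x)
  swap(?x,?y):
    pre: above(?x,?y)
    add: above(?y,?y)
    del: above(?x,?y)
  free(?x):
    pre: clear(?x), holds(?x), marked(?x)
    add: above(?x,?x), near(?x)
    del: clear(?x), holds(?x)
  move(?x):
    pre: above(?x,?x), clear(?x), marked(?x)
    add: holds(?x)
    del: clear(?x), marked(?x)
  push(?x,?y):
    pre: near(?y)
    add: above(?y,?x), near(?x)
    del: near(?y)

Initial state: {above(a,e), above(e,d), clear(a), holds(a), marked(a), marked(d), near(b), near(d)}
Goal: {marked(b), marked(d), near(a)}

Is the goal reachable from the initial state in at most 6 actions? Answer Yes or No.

Yes

1. free(a)  →  {above(a,a), above(a,e), above(e,d), marked(a), marked(d), near(a), near(b), near(d)}
2. push(b,d)  →  {above(a,a), above(a,e), above(d,b), above(e,d), marked(a), marked(d), near(a), near(b)}
3. swap(d,b)  →  {above(a,a), above(a,e), above(b,b), above(e,d), marked(a), marked(d), near(a), near(b)}
4. flip(b)  →  {above(a,a), above(a,e), above(e,d), holds(b), marked(a), marked(b), marked(d), near(a), near(b)}
optimal plan length = 4; 4 ≤ 6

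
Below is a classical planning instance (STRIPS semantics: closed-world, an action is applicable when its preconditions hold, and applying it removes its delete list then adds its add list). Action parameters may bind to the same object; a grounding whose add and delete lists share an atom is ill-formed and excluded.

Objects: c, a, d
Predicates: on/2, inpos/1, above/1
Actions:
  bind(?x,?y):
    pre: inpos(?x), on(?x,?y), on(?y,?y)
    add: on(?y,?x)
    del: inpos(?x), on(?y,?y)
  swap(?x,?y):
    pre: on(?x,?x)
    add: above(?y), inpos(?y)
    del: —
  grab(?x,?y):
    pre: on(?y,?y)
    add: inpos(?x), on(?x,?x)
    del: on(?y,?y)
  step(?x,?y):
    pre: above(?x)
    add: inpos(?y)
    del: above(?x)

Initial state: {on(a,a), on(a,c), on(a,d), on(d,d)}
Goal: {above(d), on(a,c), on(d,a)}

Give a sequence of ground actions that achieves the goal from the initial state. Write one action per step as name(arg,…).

1. swap(a,a)  →  {above(a), inpos(a), on(a,a), on(a,c), on(a,d), on(d,d)}
2. bind(a,d)  →  {above(a), on(a,a), on(a,c), on(a,d), on(d,a)}
3. swap(a,d)  →  {above(a), above(d), inpos(d), on(a,a), on(a,c), on(a,d), on(d,a)}

swap(a,a); bind(a,d); swap(a,d)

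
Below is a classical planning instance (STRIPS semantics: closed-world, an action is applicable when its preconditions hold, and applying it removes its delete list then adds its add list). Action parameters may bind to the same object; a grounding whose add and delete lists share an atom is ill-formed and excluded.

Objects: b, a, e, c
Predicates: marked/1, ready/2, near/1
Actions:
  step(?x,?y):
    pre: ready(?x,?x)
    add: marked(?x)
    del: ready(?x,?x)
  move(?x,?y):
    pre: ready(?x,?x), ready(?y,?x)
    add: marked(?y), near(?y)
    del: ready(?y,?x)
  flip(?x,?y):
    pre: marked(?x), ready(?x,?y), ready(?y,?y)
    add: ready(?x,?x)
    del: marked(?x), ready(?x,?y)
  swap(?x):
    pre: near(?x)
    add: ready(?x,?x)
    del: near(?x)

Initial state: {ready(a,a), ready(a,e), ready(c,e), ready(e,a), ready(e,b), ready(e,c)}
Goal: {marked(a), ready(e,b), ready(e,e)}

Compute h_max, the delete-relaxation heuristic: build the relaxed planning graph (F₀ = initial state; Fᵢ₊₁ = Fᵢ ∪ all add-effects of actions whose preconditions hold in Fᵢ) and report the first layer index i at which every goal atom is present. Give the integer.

F0 = init (6 atoms)
F1 = F0 ∪ {marked(a), marked(e), near(a), near(e)}  (10 atoms)
F2 = F1 ∪ {ready(e,e)}  (11 atoms)
goal ⊆ F2  ⇒  h_max = 2

2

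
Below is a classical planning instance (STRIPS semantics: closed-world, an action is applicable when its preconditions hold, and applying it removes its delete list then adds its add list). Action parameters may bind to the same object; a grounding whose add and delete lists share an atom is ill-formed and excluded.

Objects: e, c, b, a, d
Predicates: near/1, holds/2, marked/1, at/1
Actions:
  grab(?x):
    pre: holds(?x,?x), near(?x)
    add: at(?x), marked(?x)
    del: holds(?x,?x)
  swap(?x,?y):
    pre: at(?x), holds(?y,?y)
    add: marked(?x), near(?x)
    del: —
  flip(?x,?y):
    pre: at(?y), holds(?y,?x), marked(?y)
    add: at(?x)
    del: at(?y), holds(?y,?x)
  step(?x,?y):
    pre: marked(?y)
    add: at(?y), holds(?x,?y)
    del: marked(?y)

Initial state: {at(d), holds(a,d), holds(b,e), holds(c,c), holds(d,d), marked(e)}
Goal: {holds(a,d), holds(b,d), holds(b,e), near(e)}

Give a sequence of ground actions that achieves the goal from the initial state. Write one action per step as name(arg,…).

1. swap(d,c)  →  {at(d), holds(a,d), holds(b,e), holds(c,c), holds(d,d), marked(d), marked(e), near(d)}
2. step(e,e)  →  {at(d), at(e), holds(a,d), holds(b,e), holds(c,c), holds(d,d), holds(e,e), marked(d), near(d)}
3. swap(e,e)  →  {at(d), at(e), holds(a,d), holds(b,e), holds(c,c), holds(d,d), holds(e,e), marked(d), marked(e), near(d), near(e)}
4. step(b,d)  →  {at(d), at(e), holds(a,d), holds(b,d), holds(b,e), holds(c,c), holds(d,d), holds(e,e), marked(e), near(d), near(e)}

swap(d,c); step(e,e); swap(e,e); step(b,d)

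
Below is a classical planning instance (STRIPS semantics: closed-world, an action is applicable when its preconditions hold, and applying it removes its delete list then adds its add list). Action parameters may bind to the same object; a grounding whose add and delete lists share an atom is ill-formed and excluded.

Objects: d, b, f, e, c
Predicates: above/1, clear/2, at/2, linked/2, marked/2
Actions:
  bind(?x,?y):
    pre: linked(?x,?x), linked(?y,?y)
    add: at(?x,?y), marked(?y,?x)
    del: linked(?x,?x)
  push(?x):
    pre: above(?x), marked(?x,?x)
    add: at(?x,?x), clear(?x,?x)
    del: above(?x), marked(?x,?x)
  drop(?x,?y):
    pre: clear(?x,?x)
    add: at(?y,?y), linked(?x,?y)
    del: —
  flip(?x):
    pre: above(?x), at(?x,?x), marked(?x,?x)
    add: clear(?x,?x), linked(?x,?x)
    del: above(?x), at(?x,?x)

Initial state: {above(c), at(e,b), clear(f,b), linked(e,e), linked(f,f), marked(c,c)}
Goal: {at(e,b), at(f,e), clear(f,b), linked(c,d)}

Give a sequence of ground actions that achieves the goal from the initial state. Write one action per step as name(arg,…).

1. bind(f,e)  →  {above(c), at(e,b), at(f,e), clear(f,b), linked(e,e), marked(c,c), marked(e,f)}
2. push(c)  →  {at(c,c), at(e,b), at(f,e), clear(c,c), clear(f,b), linked(e,e), marked(e,f)}
3. drop(c,d)  →  {at(c,c), at(d,d), at(e,b), at(f,e), clear(c,c), clear(f,b), linked(c,d), linked(e,e), marked(e,f)}

bind(f,e); push(c); drop(c,d)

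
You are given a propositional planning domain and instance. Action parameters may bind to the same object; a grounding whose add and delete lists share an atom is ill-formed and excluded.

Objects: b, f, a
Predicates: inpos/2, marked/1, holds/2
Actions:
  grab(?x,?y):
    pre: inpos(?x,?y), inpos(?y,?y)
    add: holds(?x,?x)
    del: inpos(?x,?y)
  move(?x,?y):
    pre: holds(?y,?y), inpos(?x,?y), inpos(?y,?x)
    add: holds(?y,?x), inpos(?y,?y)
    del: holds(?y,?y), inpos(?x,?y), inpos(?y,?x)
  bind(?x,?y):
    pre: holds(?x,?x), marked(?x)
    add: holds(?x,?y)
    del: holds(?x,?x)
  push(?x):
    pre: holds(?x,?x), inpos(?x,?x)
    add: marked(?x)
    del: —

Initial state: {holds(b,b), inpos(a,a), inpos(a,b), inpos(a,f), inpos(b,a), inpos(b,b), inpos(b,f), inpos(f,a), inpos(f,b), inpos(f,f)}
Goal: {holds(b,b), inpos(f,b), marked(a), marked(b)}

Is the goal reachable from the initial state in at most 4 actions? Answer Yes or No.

Yes

1. grab(a,b)  →  {holds(a,a), holds(b,b), inpos(a,a), inpos(a,f), inpos(b,a), inpos(b,b), inpos(b,f), inpos(f,a), inpos(f,b), inpos(f,f)}
2. push(b)  →  {holds(a,a), holds(b,b), inpos(a,a), inpos(a,f), inpos(b,a), inpos(b,b), inpos(b,f), inpos(f,a), inpos(f,b), inpos(f,f), marked(b)}
3. push(a)  →  {holds(a,a), holds(b,b), inpos(a,a), inpos(a,f), inpos(b,a), inpos(b,b), inpos(b,f), inpos(f,a), inpos(f,b), inpos(f,f), marked(a), marked(b)}
optimal plan length = 3; 3 ≤ 4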